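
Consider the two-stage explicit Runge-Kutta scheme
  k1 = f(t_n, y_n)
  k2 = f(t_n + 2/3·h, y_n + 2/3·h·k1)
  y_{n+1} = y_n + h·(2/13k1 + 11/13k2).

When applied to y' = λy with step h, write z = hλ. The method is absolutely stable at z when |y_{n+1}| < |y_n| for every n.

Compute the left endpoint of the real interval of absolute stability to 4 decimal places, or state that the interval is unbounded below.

z* = -1.7727.

On y'=λy, z=hλ:
  k1=λy_n ⇒ h·k1=z·y_n;  k2=λ(1+2/3z)y_n ⇒ h·k2=z(1+2/3z)y_n
  y_{n+1}/y_n = 1 + 2/13z + 11/13z(1+2/3z) = 1 + z + 22/39z²
  so R(z) = 1 + z + 22/39z².

Need |R(x)|<1, x<0.
x=-0.48: |R|=0.6500
R=1: x+22/39x²=0 ⇒ x=−39/22=-1.7727; min R=1−1/(4·22/39)=0.5568>−1
Confirm numerically:
  x=-1.712: |R|=0.94135 <1
  x=-1.592: |R|=0.83770 <1
  x=-0.971: |R|=0.56086 <1
  x=-2.216: |R|=1.55411 >1
  x=-1.948: |R|=1.19260 >1
  x=-1.814: |R|=1.04223 >1
Interval (-1.7727, 0).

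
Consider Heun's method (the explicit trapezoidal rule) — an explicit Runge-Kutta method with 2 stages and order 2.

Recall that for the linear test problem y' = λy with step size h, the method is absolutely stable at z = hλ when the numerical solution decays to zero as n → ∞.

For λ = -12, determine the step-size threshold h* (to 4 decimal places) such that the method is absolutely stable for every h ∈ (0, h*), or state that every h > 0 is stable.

(-2.0000,0); λ=-12 ⇒ h* = 0.1667.

Set f=λy, z=hλ:
  order 2, 2-stage ⇒ R(z)=1+z+z^2/2
  (e.g. R(-0.44)=0.65680, |R|=0.65680)

Boundary: |R(x)|=1, x<0.
x=-0.44: |R|=0.6568
|R(-2.07)|=1.0724 |R(-0.8)|=0.5200 |R(-0.67)|=0.5544
Bisect:
  x_lo=-2.7575 |R|=2.0444  x_hi=-0.3386 |R|=0.7187
  mid=-1.54807 |R|=0.65019 →hi
  mid=-2.15279 |R|=1.16446 →lo
  mid=-1.85043 |R|=0.86161 →hi
  mid=-2.00161 |R|=1.00161 →lo
  mid=-1.92602 |R|=0.92875 →hi
  mid=-1.96381 |R|=0.96447 →hi
  mid=-1.98271 |R|=0.98286 →hi
  ...
  [-2.00013,-1.99998] ⇒ x*=-2.0000
Interval (-2.0000, 0).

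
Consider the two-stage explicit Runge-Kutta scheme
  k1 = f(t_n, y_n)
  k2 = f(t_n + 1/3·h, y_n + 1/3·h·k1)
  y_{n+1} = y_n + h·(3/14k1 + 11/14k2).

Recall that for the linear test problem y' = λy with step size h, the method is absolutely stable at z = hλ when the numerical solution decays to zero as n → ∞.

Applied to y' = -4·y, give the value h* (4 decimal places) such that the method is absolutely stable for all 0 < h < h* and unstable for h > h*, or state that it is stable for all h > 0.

(-3.8182,0); λ=-4 ⇒ h* = (42/11)/4 = 0.9545.

On y'=λy, z=hλ:
  k1=λy_n ⇒ h·k1=z·y_n;  k2=λ(1+1/3z)y_n ⇒ h·k2=z(1+1/3z)y_n
  y_{n+1}/y_n = 1 + 3/14z + 11/14z(1+1/3z) = 1 + z + 11/42z²
  so R(z) = 1 + z + 11/42z².

Find x<0 with |R(x)|<1.
x=-1.45: |R|=0.1007
R=1: x+11/42x²=0 ⇒ x=−42/11=-3.8182; min R=1−1/(4·11/42)=0.0455>−1
Confirm numerically:
  x=-3.401: |R|=0.62840 <1
  x=-3.356: |R|=0.59376 <1
  x=-2.281: |R|=0.08168 <1
  x=-4.304: |R|=1.54763 >1
  x=-4.044: |R|=1.23917 >1
  x=-3.987: |R|=1.17628 >1
So |R|<1 on (-3.8182, 0).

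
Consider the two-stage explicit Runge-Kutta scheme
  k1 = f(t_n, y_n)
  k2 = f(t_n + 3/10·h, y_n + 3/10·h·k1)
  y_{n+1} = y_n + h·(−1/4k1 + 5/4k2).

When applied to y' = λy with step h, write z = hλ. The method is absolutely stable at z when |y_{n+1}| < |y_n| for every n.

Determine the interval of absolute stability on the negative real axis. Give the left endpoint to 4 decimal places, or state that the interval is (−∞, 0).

On y'=λy, z=hλ:
  k1=λy_n ⇒ h·k1=z·y_n;  k2=λ(1+3/10z)y_n ⇒ h·k2=z(1+3/10z)y_n
  y_{n+1}/y_n = 1 − 1/4z + 5/4z(1+3/10z) = 1 + z + 3/8z²
  R(z) = 1 + z + 3/8z².

Need |R(x)|<1, x<0.
x=-0.89: |R|=0.4070
R=1: x+3/8x²=0 ⇒ x=−8/3=-2.6667; min R=1−1/(4·3/8)=0.3333>−1
Confirm numerically:
  x=-2.537: |R|=0.87664 <1
  x=-2.298: |R|=0.68230 <1
  x=-2.162: |R|=0.59084 <1
  x=-3.134: |R|=1.54923 >1
  x=-3.113: |R|=1.52104 >1
  x=-2.970: |R|=1.33784 >1
Interval (-2.6667, 0).

z∈(-2.6667,0).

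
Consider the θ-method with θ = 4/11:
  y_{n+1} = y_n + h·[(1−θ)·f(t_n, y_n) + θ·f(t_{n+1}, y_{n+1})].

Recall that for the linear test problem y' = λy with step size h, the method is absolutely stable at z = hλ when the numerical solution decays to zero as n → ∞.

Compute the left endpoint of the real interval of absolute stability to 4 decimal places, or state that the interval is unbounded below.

On y'=λy, z=hλ:
  y_{n+1} = y_n + z·[7/11·y_n + 4/11·y_{n+1}] ⇒ (1 − 4/11z)y_{n+1} = (1 + 7/11z)y_n
  R(z) = (1 + 7/11z)/(1 − 4/11z).

Boundary: |R(x)|=1, x<0.
x=-0.46: |R|=0.6059
R=−1: 1+7/11x = −1+4/11x ⇒ -3/11x=2 ⇒ x=2/(-3/11)=-7.3333
Confirm numerically:
  x=-5.379: |R|=0.81969 <1
  x=-4.185: |R|=0.65952 <1
  x=-3.831: |R|=0.60086 <1
  x=-7.815: |R|=1.03419 >1
  x=-7.613: |R|=1.02024 >1
Stable set (-7.3333, 0).

z* = -7.3333.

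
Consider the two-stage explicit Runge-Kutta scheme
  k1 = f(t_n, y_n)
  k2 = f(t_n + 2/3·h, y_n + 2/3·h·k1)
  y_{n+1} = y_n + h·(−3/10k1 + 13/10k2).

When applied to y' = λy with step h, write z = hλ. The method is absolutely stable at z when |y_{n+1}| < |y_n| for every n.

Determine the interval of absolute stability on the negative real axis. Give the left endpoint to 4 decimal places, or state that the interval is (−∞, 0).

z∈(-1.1538,0).

With y'=λy (z=hλ):
  k1=λy_n ⇒ h·k1=z·y_n;  k2=λ(1+2/3z)y_n ⇒ h·k2=z(1+2/3z)y_n
  y_{n+1}/y_n = 1 − 3/10z + 13/10z(1+2/3z) = 1 + z + 13/15z²
  so R(z) = 1 + z + 13/15z².

Need |R(x)|<1, x<0.
x=-1.29: |R|=1.1522
R=1: x+13/15x²=0 ⇒ x=−15/13=-1.1538; min R=1−1/(4·13/15)=0.7115>−1
Confirm numerically:
  x=-1.043: |R|=0.89980 <1
  x=-0.895: |R|=0.79922 <1
  x=-0.638: |R|=0.71477 <1
  x=-1.748: |R|=1.90010 >1
  x=-1.418: |R|=1.32463 >1
  x=-1.241: |R|=1.09374 >1
Stable set (-1.1538, 0).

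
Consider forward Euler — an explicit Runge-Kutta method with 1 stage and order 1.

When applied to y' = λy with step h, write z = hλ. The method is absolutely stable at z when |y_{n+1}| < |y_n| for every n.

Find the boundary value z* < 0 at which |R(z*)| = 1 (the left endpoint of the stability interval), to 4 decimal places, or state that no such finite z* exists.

z* = -2.0000.

With y'=λy (z=hλ):
  order 1, 1-stage ⇒ R(z)=1+z
  (e.g. R(-0.51)=0.49000, |R|=0.49000)

Find x<0 with |R(x)|<1.
x=-0.51: |R|=0.4900
|R(-1.59)|=0.5900 |R(-1.44)|=0.4400 |R(-1.41)|=0.4100
Bisect:
  x_lo=-2.4441 |R|=1.4441  x_hi=-0.0856 |R|=0.9144
  mid=-1.26486 |R|=0.26486 →hi
  mid=-1.85448 |R|=0.85448 →hi
  mid=-2.14929 |R|=1.14929 →lo
  mid=-2.00189 |R|=1.00189 →lo
  mid=-1.92819 |R|=0.92819 →hi
  mid=-1.96504 |R|=0.96504 →hi
  mid=-1.98346 |R|=0.98346 →hi
  mid=-1.99268 |R|=0.99268 →hi
  ...
  [-2.00002,-1.99987] ⇒ x*=-2.0000
So |R|<1 on (-2.0000, 0).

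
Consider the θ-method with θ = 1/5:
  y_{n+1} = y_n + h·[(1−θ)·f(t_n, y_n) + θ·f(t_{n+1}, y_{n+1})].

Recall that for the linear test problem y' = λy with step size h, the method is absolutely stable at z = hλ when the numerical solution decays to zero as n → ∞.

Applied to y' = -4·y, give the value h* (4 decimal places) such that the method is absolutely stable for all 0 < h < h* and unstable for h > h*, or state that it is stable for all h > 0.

With y'=λy (z=hλ):
  y_{n+1} = y_n + z·[4/5·y_n + 1/5·y_{n+1}] ⇒ (1 − 1/5z)y_{n+1} = (1 + 4/5z)y_n
  Hence R(z) = (1 + 4/5z)/(1 − 1/5z).

Solve |R(x)|<1 on ℝ⁻.
x=-0.54: |R|=0.5126
R=−1: 1+4/5x = −1+1/5x ⇒ -3/5x=2 ⇒ x=2/(-3/5)=-3.3333
Confirm numerically:
  x=-3.050: |R|=0.89441 <1
  x=-2.600: |R|=0.71053 <1
  x=-2.138: |R|=0.49762 <1
  x=-1.538: |R|=0.17620 <1
  x=-3.703: |R|=1.12743 >1
  x=-3.605: |R|=1.09471 >1
  x=-3.372: |R|=1.01386 >1
Interval (-3.3333, 0).

(-3.3333,0); λ=-4 ⇒ h* = (10/3)/4 = 0.8333.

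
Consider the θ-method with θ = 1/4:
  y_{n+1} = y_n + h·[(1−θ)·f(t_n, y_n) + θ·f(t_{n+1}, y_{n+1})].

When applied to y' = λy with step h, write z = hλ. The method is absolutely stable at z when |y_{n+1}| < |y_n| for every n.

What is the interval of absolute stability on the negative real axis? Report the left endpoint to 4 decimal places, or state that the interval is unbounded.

z∈(-4.0000,0).

With y'=λy (z=hλ):
  y_{n+1} = y_n + z·[3/4·y_n + 1/4·y_{n+1}] ⇒ (1 − 1/4z)y_{n+1} = (1 + 3/4z)y_n
  so R(z) = (1 + 3/4z)/(1 − 1/4z).

Boundary: |R(x)|=1, x<0.
x=-1.08: |R|=0.1496
R=−1: 1+3/4x = −1+1/4x ⇒ -1/2x=2 ⇒ x=2/(-1/2)=-4.0000
Confirm numerically:
  x=-3.760: |R|=0.93814 <1
  x=-2.447: |R|=0.51823 <1
  x=-2.387: |R|=0.49491 <1
  x=-2.162: |R|=0.40344 <1
  x=-4.252: |R|=1.06108 >1
  x=-4.067: |R|=1.01661 >1
So |R|<1 on (-4.0000, 0).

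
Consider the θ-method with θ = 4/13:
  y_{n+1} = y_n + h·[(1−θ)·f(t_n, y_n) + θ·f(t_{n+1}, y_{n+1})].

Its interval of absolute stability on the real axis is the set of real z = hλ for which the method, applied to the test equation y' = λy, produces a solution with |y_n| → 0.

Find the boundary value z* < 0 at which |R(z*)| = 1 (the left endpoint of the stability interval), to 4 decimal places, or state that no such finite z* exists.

Test eqn y'=λy, z=hλ:
  y_{n+1} = y_n + z·[9/13·y_n + 4/13·y_{n+1}] ⇒ (1 − 4/13z)y_{n+1} = (1 + 9/13z)y_n
  so R(z) = (1 + 9/13z)/(1 − 4/13z).

Solve |R(x)|<1 on ℝ⁻.
x=-1.77: |R|=0.1459
R=−1: 1+9/13x = −1+4/13x ⇒ -5/13x=2 ⇒ x=2/(-5/13)=-5.2000
Confirm numerically:
  x=-5.176: |R|=0.99644 <1
  x=-4.941: |R|=0.96047 <1
  x=-4.299: |R|=0.85081 <1
  x=-3.195: |R|=0.61113 <1
  x=-5.551: |R|=1.04985 >1
  x=-5.539: |R|=1.04821 >1
  x=-5.303: |R|=1.01505 >1
So |R|<1 on (-5.2000, 0).

z* = -5.2000.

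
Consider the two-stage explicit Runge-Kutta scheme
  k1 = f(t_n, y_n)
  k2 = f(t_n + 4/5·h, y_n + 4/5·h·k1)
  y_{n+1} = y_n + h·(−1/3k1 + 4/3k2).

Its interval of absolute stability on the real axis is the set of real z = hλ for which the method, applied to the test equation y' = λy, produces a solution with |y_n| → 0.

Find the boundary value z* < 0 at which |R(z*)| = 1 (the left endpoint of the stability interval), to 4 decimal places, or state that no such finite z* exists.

z* = -0.9375.

On y'=λy, z=hλ:
  k1=λy_n ⇒ h·k1=z·y_n;  k2=λ(1+4/5z)y_n ⇒ h·k2=z(1+4/5z)y_n
  y_{n+1}/y_n = 1 − 1/3z + 4/3z(1+4/5z) = 1 + z + 16/15z²
  so R(z) = 1 + z + 16/15z².

Boundary: |R(x)|=1, x<0.
x=-1.68: |R|=2.3306
R=1: x+16/15x²=0 ⇒ x=−15/16=-0.9375; min R=1−1/(4·16/15)=0.7656>−1
Confirm numerically:
  x=-0.582: |R|=0.77931 <1
  x=-0.551: |R|=0.77284 <1
  x=-0.470: |R|=0.76563 <1
  x=-0.440: |R|=0.76651 <1
  x=-1.214: |R|=1.35805 >1
  x=-1.194: |R|=1.32668 >1
  x=-1.036: |R|=1.10885 >1
Stable set (-0.9375, 0).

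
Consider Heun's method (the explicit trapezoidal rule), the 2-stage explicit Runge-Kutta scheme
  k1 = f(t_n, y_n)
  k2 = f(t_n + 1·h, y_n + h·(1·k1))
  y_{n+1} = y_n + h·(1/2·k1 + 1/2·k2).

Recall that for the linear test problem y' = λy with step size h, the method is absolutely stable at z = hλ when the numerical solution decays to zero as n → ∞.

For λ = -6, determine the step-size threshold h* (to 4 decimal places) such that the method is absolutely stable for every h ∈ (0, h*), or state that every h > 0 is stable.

With y'=λy (z=hλ):
  order 2, 2-stage ⇒ R(z)=1+z+z^2/2
  (e.g. R(-0.67)=0.55445, |R|=0.55445)

Solve |R(x)|<1 on ℝ⁻.
x=-0.67: |R|=0.5544
|R(-2.33)|=1.3845 |R(-1.38)|=0.5722 |R(-0.87)|=0.5085
Bisect:
  x_lo=-2.3386 |R|=1.3960  x_hi=-0.1613 |R|=0.8517
  mid=-1.24996 |R|=0.53124 →hi
  mid=-1.79431 |R|=0.81546 →hi
  mid=-2.06648 |R|=1.06869 →lo
  mid=-1.93039 |R|=0.93281 →hi
  mid=-1.99843 |R|=0.99843 →hi
  mid=-2.03246 |R|=1.03298 →lo
  mid=-2.01544 |R|=1.01556 →lo
  ...
  [-2.00003,-1.99990] ⇒ x*=-2.0000
Stable set (-2.0000, 0).

(-2.0000,0); λ=-6 ⇒ h* = 0.3333.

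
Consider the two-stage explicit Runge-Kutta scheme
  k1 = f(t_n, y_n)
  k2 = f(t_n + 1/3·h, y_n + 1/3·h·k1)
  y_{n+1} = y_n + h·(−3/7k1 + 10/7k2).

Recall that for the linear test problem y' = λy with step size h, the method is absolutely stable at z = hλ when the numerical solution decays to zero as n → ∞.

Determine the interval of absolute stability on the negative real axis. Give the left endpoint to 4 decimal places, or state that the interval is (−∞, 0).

With y'=λy (z=hλ):
  k1=λy_n ⇒ h·k1=z·y_n;  k2=λ(1+1/3z)y_n ⇒ h·k2=z(1+1/3z)y_n
  y_{n+1}/y_n = 1 − 3/7z + 10/7z(1+1/3z) = 1 + z + 10/21z²
  so R(z) = 1 + z + 10/21z².

Need |R(x)|<1, x<0.
x=-0.7: |R|=0.5333
R=1: x+10/21x²=0 ⇒ x=−21/10=-2.1000; min R=1−1/(4·10/21)=0.4750>−1
Confirm numerically:
  x=-1.737: |R|=0.69975 <1
  x=-1.522: |R|=0.58109 <1
  x=-1.402: |R|=0.53400 <1
  x=-1.067: |R|=0.47514 <1
  x=-2.391: |R|=1.33132 >1
  x=-2.388: |R|=1.32750 >1
So |R|<1 on (-2.1000, 0).

(-2.1000, 0).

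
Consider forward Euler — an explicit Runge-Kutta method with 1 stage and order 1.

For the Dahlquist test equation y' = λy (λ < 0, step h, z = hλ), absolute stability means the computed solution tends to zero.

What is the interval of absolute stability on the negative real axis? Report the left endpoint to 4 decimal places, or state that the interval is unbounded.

Set f=λy, z=hλ:
  order 1, 1-stage ⇒ R(z)=1+z
  (e.g. R(-1.79)=-0.79000, |R|=0.79000)

Solve |R(x)|<1 on ℝ⁻.
x=-1.79: |R|=0.7900
|R(-1.89)|=0.8900 |R(-1.34)|=0.3400 |R(-1.2)|=0.2000
Bisect:
  x_lo=-2.3411 |R|=1.3411  x_hi=-0.1018 |R|=0.8982
  mid=-1.22142 |R|=0.22142 →hi
  mid=-1.78125 |R|=0.78125 →hi
  mid=-2.06116 |R|=1.06116 →lo
  mid=-1.92120 |R|=0.92120 →hi
  mid=-1.99118 |R|=0.99118 →hi
  mid=-2.02617 |R|=1.02617 →lo
  mid=-2.00867 |R|=1.00867 →lo
  mid=-1.99993 |R|=0.99993 →hi
  ...
  [-2.00006,-1.99993] ⇒ x*=-2.0000
Stable set (-2.0000, 0).

(-2.0000, 0).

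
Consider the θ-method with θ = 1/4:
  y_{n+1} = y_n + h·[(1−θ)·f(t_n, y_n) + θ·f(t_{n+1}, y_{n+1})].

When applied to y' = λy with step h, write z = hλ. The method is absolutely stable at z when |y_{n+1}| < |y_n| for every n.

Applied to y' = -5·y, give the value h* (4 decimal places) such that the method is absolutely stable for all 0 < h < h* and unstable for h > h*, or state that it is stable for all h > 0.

(-4.0000,0); λ=-5 ⇒ h* = (4)/5 = 0.8000.

Test eqn y'=λy, z=hλ:
  y_{n+1} = y_n + z·[3/4·y_n + 1/4·y_{n+1}] ⇒ (1 − 1/4z)y_{n+1} = (1 + 3/4z)y_n
  Hence R(z) = (1 + 3/4z)/(1 − 1/4z).

Solve |R(x)|<1 on ℝ⁻.
x=-1.41: |R|=0.0425
R=−1: 1+3/4x = −1+1/4x ⇒ -1/2x=2 ⇒ x=2/(-1/2)=-4.0000
Confirm numerically:
  x=-3.168: |R|=0.76786 <1
  x=-2.863: |R|=0.66866 <1
  x=-2.759: |R|=0.63279 <1
  x=-2.678: |R|=0.60407 <1
  x=-4.385: |R|=1.09183 >1
  x=-4.315: |R|=1.07577 >1
So |R|<1 on (-4.0000, 0).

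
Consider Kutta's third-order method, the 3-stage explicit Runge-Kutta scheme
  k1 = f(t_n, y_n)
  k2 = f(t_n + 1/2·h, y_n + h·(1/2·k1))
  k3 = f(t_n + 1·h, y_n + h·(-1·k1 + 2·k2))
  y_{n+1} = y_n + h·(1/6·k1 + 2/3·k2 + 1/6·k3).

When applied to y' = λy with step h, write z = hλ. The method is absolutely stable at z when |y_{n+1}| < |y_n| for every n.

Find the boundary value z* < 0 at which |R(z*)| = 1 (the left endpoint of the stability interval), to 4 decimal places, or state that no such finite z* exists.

left endpoint -2.5127.

Set f=λy, z=hλ:
  order 3, 3-stage ⇒ R(z)=1+z+z^2/2+z^3/6
  (e.g. R(-1.27)=0.19505, |R|=0.19505)

Boundary: |R(x)|=1, x<0.
x=-1.27: |R|=0.1951
|R(-1.52)|=0.0499 |R(-1.14)|=0.2629 |R(-0.55)|=0.5735
Bisect:
  x_lo=-2.9340 |R|=1.8394  x_hi=-0.0752 |R|=0.9276
  mid=-1.50460 |R|=0.05962 →hi
  mid=-2.21931 |R|=0.57845 →hi
  mid=-2.57667 |R|=1.10823 →lo
  mid=-2.39799 |R|=0.82103 →hi
  mid=-2.48733 |R|=0.95869 →hi
  mid=-2.53200 |R|=1.03193 →lo
  mid=-2.50966 |R|=0.99494 →hi
  ...
  [-2.51280,-2.51263] ⇒ x*=-2.5127
Interval (-2.5127, 0).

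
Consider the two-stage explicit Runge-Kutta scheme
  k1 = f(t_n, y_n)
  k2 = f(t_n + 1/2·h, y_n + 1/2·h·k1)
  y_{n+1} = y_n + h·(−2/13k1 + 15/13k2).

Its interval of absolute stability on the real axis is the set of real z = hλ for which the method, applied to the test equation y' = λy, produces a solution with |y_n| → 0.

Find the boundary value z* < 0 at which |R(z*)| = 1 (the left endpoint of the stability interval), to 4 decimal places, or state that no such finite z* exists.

left endpoint -1.7333.

With y'=λy (z=hλ):
  k1=λy_n ⇒ h·k1=z·y_n;  k2=λ(1+1/2z)y_n ⇒ h·k2=z(1+1/2z)y_n
  y_{n+1}/y_n = 1 − 2/13z + 15/13z(1+1/2z) = 1 + z + 15/26z²
  so R(z) = 1 + z + 15/26z².

Solve |R(x)|<1 on ℝ⁻.
x=-1.51: |R|=0.8054
R=1: x+15/26x²=0 ⇒ x=−26/15=-1.7333; min R=1−1/(4·15/26)=0.5667>−1
Confirm numerically:
  x=-1.535: |R|=0.82436 <1
  x=-1.449: |R|=0.76231 <1
  x=-1.249: |R|=0.65100 <1
  x=-1.141: |R|=0.61009 <1
  x=-2.159: |R|=1.53020 >1
  x=-2.153: |R|=1.52127 >1
Interval (-1.7333, 0).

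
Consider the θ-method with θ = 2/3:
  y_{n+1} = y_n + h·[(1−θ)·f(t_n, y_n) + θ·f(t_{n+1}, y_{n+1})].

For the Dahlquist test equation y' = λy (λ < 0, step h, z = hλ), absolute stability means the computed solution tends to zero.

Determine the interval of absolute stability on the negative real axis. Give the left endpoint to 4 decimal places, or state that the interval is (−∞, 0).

On y'=λy, z=hλ:
  y_{n+1} = y_n + z·[1/3·y_n + 2/3·y_{n+1}] ⇒ (1 − 2/3z)y_{n+1} = (1 + 1/3z)y_n
  so R(z) = (1 + 1/3z)/(1 − 2/3z).

Solve |R(x)|<1 on ℝ⁻.
x=-0.94: |R|=0.4221
x=-2: |R|=0.1429
x=-10: |R|=0.3043
x=-100: |R|=0.4778
θ=2/3≥1/2 ⇒ |1+1/3x|<|1−2/3x| ∀x<0 ⇒ unbounded interval.

unbounded; (−∞, 0).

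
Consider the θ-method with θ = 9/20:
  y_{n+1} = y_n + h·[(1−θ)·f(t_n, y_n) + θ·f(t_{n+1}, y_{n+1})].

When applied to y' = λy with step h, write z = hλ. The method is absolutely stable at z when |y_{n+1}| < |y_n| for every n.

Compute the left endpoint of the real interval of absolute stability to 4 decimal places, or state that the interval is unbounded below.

Set f=λy, z=hλ:
  y_{n+1} = y_n + z·[11/20·y_n + 9/20·y_{n+1}] ⇒ (1 − 9/20z)y_{n+1} = (1 + 11/20z)y_n
  ⇒ R(z) = (1 + 11/20z)/(1 − 9/20z).

Solve |R(x)|<1 on ℝ⁻.
x=-1.22: |R|=0.2124
R=−1: 1+11/20x = −1+9/20x ⇒ -1/10x=2 ⇒ x=2/(-1/10)=-20.0000
Confirm numerically:
  x=-19.277: |R|=0.99253 <1
  x=-11.116: |R|=0.85199 <1
  x=-10.554: |R|=0.83570 <1
  x=-10.162: |R|=0.82347 <1
  x=-20.213: |R|=1.00211 >1
  x=-20.074: |R|=1.00074 >1
Stable set (-20.0000, 0).

z* = -20.0000.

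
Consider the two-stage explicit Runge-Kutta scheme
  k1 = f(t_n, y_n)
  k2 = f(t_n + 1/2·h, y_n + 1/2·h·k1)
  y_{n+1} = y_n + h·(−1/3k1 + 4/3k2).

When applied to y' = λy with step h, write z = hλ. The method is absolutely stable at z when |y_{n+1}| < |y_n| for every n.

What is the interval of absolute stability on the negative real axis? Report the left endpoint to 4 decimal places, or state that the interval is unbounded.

Set f=λy, z=hλ:
  k1=λy_n ⇒ h·k1=z·y_n;  k2=λ(1+1/2z)y_n ⇒ h·k2=z(1+1/2z)y_n
  y_{n+1}/y_n = 1 − 1/3z + 4/3z(1+1/2z) = 1 + z + 2/3z²
  Hence R(z) = 1 + z + 2/3z².

Boundary: |R(x)|=1, x<0.
x=-0.59: |R|=0.6421
R=1: x+2/3x²=0 ⇒ x=−3/2=-1.5000; min R=1−1/(4·2/3)=0.6250>−1
Confirm numerically:
  x=-1.304: |R|=0.82961 <1
  x=-1.070: |R|=0.69327 <1
  x=-0.734: |R|=0.62517 <1
  x=-1.781: |R|=1.33364 >1
  x=-1.768: |R|=1.31588 >1
Stable set (-1.5000, 0).

(-1.5000, 0).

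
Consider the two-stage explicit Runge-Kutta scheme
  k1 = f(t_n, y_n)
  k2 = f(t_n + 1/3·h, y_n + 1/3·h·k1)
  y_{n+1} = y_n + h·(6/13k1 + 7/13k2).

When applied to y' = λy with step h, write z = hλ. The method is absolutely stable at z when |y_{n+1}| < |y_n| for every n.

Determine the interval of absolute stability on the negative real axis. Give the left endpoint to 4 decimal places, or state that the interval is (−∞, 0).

Test eqn y'=λy, z=hλ:
  k1=λy_n ⇒ h·k1=z·y_n;  k2=λ(1+1/3z)y_n ⇒ h·k2=z(1+1/3z)y_n
  y_{n+1}/y_n = 1 + 6/13z + 7/13z(1+1/3z) = 1 + z + 7/39z²
  Hence R(z) = 1 + z + 7/39z².

Solve |R(x)|<1 on ℝ⁻.
x=-0.82: |R|=0.3007
R=1: x+7/39x²=0 ⇒ x=−39/7=-5.5714; min R=1−1/(4·7/39)=-0.3929>−1
Confirm numerically:
  x=-3.448: |R|=0.31413 <1
  x=-2.586: |R|=0.38570 <1
  x=-2.341: |R|=0.35736 <1
  x=-6.166: |R|=1.65802 >1
  x=-6.144: |R|=1.63141 >1
  x=-5.990: |R|=1.45002 >1
So |R|<1 on (-5.5714, 0).

(-5.5714, 0).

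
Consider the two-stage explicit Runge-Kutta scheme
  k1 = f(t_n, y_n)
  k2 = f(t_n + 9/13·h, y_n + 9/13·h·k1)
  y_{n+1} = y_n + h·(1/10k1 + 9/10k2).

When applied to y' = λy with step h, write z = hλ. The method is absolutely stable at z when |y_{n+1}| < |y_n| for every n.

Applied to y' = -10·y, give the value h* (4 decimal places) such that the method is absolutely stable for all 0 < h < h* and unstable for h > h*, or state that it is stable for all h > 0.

Test eqn y'=λy, z=hλ:
  k1=λy_n ⇒ h·k1=z·y_n;  k2=λ(1+9/13z)y_n ⇒ h·k2=z(1+9/13z)y_n
  y_{n+1}/y_n = 1 + 1/10z + 9/10z(1+9/13z) = 1 + z + 81/130z²
  so R(z) = 1 + z + 81/130z².

Solve |R(x)|<1 on ℝ⁻.
x=-0.52: |R|=0.6485
R=1: x+81/130x²=0 ⇒ x=−130/81=-1.6049; min R=1−1/(4·81/130)=0.5988>−1
Confirm numerically:
  x=-1.376: |R|=0.80372 <1
  x=-1.361: |R|=0.79314 <1
  x=-1.298: |R|=0.75176 <1
  x=-1.207: |R|=0.70073 <1
  x=-1.711: |R|=1.11307 >1
  x=-1.659: |R|=1.05588 >1
So |R|<1 on (-1.6049, 0).

(-1.6049,0); λ=-10 ⇒ h* = (130/81)/10 = 0.1605.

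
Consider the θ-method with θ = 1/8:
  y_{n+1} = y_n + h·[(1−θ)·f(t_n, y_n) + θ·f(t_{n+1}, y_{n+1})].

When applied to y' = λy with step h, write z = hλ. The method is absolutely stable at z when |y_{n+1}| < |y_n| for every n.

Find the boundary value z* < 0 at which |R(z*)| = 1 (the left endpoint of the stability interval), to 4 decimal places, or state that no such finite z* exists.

z* = -2.6667.

On y'=λy, z=hλ:
  y_{n+1} = y_n + z·[7/8·y_n + 1/8·y_{n+1}] ⇒ (1 − 1/8z)y_{n+1} = (1 + 7/8z)y_n
  R(z) = (1 + 7/8z)/(1 − 1/8z).

Solve |R(x)|<1 on ℝ⁻.
x=-0.47: |R|=0.5561
R=−1: 1+7/8x = −1+1/8x ⇒ -3/4x=2 ⇒ x=2/(-3/4)=-2.6667
Confirm numerically:
  x=-2.168: |R|=0.70574 <1
  x=-1.954: |R|=0.57042 <1
  x=-1.949: |R|=0.56719 <1
  x=-1.342: |R|=0.14922 <1
  x=-2.887: |R|=1.12143 >1
  x=-2.820: |R|=1.08503 >1
So |R|<1 on (-2.6667, 0).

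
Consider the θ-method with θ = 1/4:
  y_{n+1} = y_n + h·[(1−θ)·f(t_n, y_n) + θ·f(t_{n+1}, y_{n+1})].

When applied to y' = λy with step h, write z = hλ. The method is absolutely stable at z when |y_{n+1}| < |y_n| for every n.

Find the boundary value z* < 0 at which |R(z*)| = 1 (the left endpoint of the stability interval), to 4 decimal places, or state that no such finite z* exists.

z* = -4.0000.

Test eqn y'=λy, z=hλ:
  y_{n+1} = y_n + z·[3/4·y_n + 1/4·y_{n+1}] ⇒ (1 − 1/4z)y_{n+1} = (1 + 3/4z)y_n
  ⇒ R(z) = (1 + 3/4z)/(1 − 1/4z).

Find x<0 with |R(x)|<1.
x=-0.45: |R|=0.5955
R=−1: 1+3/4x = −1+1/4x ⇒ -1/2x=2 ⇒ x=2/(-1/2)=-4.0000
Confirm numerically:
  x=-3.360: |R|=0.82609 <1
  x=-3.266: |R|=0.79796 <1
  x=-2.214: |R|=0.42517 <1
  x=-4.404: |R|=1.09614 >1
  x=-4.400: |R|=1.09524 >1
  x=-4.164: |R|=1.04018 >1
Interval (-4.0000, 0).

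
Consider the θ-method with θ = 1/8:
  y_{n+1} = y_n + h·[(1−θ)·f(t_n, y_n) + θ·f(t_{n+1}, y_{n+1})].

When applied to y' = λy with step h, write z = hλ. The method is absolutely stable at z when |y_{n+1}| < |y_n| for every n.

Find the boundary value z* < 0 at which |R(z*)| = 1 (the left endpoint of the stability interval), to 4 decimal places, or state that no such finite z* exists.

left endpoint -2.6667.

On y'=λy, z=hλ:
  y_{n+1} = y_n + z·[7/8·y_n + 1/8·y_{n+1}] ⇒ (1 − 1/8z)y_{n+1} = (1 + 7/8z)y_n
  ⇒ R(z) = (1 + 7/8z)/(1 − 1/8z).

Need |R(x)|<1, x<0.
x=-1.1: |R|=0.0330
R=−1: 1+7/8x = −1+1/8x ⇒ -3/4x=2 ⇒ x=2/(-3/4)=-2.6667
Confirm numerically:
  x=-2.608: |R|=0.96682 <1
  x=-2.518: |R|=0.91519 <1
  x=-2.442: |R|=0.87091 <1
  x=-1.245: |R|=0.07734 <1
  x=-2.981: |R|=1.17175 >1
  x=-2.705: |R|=1.02149 >1
Interval (-2.6667, 0).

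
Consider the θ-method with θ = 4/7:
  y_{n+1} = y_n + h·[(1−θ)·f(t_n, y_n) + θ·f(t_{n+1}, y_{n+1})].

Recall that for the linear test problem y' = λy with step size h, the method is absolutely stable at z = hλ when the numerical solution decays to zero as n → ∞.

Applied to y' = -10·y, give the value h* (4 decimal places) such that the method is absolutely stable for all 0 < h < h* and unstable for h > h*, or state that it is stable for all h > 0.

Test eqn y'=λy, z=hλ:
  y_{n+1} = y_n + z·[3/7·y_n + 4/7·y_{n+1}] ⇒ (1 − 4/7z)y_{n+1} = (1 + 3/7z)y_n
  Hence R(z) = (1 + 3/7z)/(1 − 4/7z).

Solve |R(x)|<1 on ℝ⁻.
x=-0.48: |R|=0.6233
x=-2: |R|=0.0667
x=-10: |R|=0.4894
x=-100: |R|=0.7199
θ=4/7≥1/2 ⇒ |1+3/7x|<|1−4/7x| ∀x<0 ⇒ stable on all of ℝ⁻.

interval (−∞, 0). Any h>0 works for λ=-10.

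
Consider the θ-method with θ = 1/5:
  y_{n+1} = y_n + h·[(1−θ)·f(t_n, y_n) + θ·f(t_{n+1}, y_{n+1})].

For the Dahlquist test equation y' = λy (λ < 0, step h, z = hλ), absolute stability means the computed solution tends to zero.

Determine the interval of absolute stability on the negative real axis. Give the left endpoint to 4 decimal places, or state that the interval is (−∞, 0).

On y'=λy, z=hλ:
  y_{n+1} = y_n + z·[4/5·y_n + 1/5·y_{n+1}] ⇒ (1 − 1/5z)y_{n+1} = (1 + 4/5z)y_n
  R(z) = (1 + 4/5z)/(1 − 1/5z).

Boundary: |R(x)|=1, x<0.
x=-0.6: |R|=0.4643
R=−1: 1+4/5x = −1+1/5x ⇒ -3/5x=2 ⇒ x=2/(-3/5)=-3.3333
Confirm numerically:
  x=-2.876: |R|=0.82580 <1
  x=-2.703: |R|=0.75451 <1
  x=-2.550: |R|=0.68874 <1
  x=-1.406: |R|=0.09741 <1
  x=-3.879: |R|=1.18437 >1
  x=-3.816: |R|=1.16425 >1
  x=-3.607: |R|=1.09539 >1
Stable set (-3.3333, 0).

z∈(-3.3333,0).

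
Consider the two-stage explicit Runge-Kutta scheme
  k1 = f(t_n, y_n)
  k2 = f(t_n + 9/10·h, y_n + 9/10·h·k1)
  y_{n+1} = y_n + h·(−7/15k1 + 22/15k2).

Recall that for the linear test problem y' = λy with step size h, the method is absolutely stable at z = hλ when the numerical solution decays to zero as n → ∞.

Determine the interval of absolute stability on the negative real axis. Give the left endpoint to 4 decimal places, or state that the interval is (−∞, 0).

On y'=λy, z=hλ:
  k1=λy_n ⇒ h·k1=z·y_n;  k2=λ(1+9/10z)y_n ⇒ h·k2=z(1+9/10z)y_n
  y_{n+1}/y_n = 1 − 7/15z + 22/15z(1+9/10z) = 1 + z + 33/25z²
  Hence R(z) = 1 + z + 33/25z².

Solve |R(x)|<1 on ℝ⁻.
x=-1.37: |R|=2.1075
R=1: x+33/25x²=0 ⇒ x=−25/33=-0.7576; min R=1−1/(4·33/25)=0.8106>−1
Confirm numerically:
  x=-0.633: |R|=0.89591 <1
  x=-0.575: |R|=0.86142 <1
  x=-0.526: |R|=0.83921 <1
  x=-1.357: |R|=2.07371 >1
  x=-1.354: |R|=2.06598 >1
  x=-0.832: |R|=1.08174 >1
Stable set (-0.7576, 0).

z∈(-0.7576,0).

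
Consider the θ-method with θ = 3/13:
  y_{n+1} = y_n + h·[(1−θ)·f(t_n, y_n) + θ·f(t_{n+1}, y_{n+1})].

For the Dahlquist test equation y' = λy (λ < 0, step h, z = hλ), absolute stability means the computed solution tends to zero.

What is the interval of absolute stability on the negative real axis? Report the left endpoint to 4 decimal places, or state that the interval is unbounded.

z∈(-3.7143,0).

On y'=λy, z=hλ:
  y_{n+1} = y_n + z·[10/13·y_n + 3/13·y_{n+1}] ⇒ (1 − 3/13z)y_{n+1} = (1 + 10/13z)y_n
  so R(z) = (1 + 10/13z)/(1 − 3/13z).

Find x<0 with |R(x)|<1.
x=-0.69: |R|=0.4048
R=−1: 1+10/13x = −1+3/13x ⇒ -7/13x=2 ⇒ x=2/(-7/13)=-3.7143
Confirm numerically:
  x=-2.862: |R|=0.72362 <1
  x=-2.601: |R|=0.62539 <1
  x=-1.701: |R|=0.22151 <1
  x=-4.294: |R|=1.15679 >1
  x=-3.790: |R|=1.02175 >1
So |R|<1 on (-3.7143, 0).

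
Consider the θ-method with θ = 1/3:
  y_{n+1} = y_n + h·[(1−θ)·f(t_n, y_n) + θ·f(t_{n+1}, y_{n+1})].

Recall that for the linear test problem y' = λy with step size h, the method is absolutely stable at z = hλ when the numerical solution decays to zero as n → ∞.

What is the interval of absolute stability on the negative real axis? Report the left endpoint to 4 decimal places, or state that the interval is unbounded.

z∈(-6.0000,0).

Set f=λy, z=hλ:
  y_{n+1} = y_n + z·[2/3·y_n + 1/3·y_{n+1}] ⇒ (1 − 1/3z)y_{n+1} = (1 + 2/3z)y_n
  R(z) = (1 + 2/3z)/(1 − 1/3z).

Solve |R(x)|<1 on ℝ⁻.
x=-1.13: |R|=0.1792
R=−1: 1+2/3x = −1+1/3x ⇒ -1/3x=2 ⇒ x=2/(-1/3)=-6.0000
Confirm numerically:
  x=-4.786: |R|=0.84408 <1
  x=-4.222: |R|=0.75381 <1
  x=-2.898: |R|=0.47406 <1
  x=-6.497: |R|=1.05233 >1
  x=-6.054: |R|=1.00596 >1
Interval (-6.0000, 0).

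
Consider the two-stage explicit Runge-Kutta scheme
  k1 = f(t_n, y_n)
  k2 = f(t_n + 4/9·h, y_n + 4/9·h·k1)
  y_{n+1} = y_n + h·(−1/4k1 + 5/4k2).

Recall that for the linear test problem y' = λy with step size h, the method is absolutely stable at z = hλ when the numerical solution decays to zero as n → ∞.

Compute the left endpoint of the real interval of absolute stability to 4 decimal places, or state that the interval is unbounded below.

z* = -1.8000.

Test eqn y'=λy, z=hλ:
  k1=λy_n ⇒ h·k1=z·y_n;  k2=λ(1+4/9z)y_n ⇒ h·k2=z(1+4/9z)y_n
  y_{n+1}/y_n = 1 − 1/4z + 5/4z(1+4/9z) = 1 + z + 5/9z²
  so R(z) = 1 + z + 5/9z².

Boundary: |R(x)|=1, x<0.
x=-1.14: |R|=0.5820
R=1: x+5/9x²=0 ⇒ x=−9/5=-1.8000; min R=1−1/(4·5/9)=0.5500>−1
Confirm numerically:
  x=-1.736: |R|=0.93828 <1
  x=-1.545: |R|=0.78112 <1
  x=-1.221: |R|=0.60725 <1
  x=-1.181: |R|=0.59387 <1
  x=-2.297: |R|=1.63423 >1
  x=-2.184: |R|=1.46592 >1
  x=-2.143: |R|=1.40836 >1
So |R|<1 on (-1.8000, 0).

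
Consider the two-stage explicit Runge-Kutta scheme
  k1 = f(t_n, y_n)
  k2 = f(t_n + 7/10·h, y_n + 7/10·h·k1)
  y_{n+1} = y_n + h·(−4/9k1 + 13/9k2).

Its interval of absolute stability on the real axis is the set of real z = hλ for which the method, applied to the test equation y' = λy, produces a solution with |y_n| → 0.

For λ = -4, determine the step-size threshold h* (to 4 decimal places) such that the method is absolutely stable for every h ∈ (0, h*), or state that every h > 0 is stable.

(-0.9890,0); λ=-4 ⇒ h* = (90/91)/4 = 0.2473.

Test eqn y'=λy, z=hλ:
  k1=λy_n ⇒ h·k1=z·y_n;  k2=λ(1+7/10z)y_n ⇒ h·k2=z(1+7/10z)y_n
  y_{n+1}/y_n = 1 − 4/9z + 13/9z(1+7/10z) = 1 + z + 91/90z²
  so R(z) = 1 + z + 91/90z².

Need |R(x)|<1, x<0.
x=-0.33: |R|=0.7801
R=1: x+91/90x²=0 ⇒ x=−90/91=-0.9890; min R=1−1/(4·91/90)=0.7527>−1
Confirm numerically:
  x=-0.783: |R|=0.83690 <1
  x=-0.711: |R|=0.80014 <1
  x=-0.543: |R|=0.75513 <1
  x=-0.441: |R|=0.75564 <1
  x=-1.410: |R|=1.60019 >1
  x=-1.303: |R|=1.41367 >1
So |R|<1 on (-0.9890, 0).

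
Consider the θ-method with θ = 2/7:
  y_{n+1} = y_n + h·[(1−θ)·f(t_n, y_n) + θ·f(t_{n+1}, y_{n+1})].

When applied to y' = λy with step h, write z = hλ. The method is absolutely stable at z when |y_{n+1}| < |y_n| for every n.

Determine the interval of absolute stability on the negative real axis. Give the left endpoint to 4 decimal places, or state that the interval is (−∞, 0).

On y'=λy, z=hλ:
  y_{n+1} = y_n + z·[5/7·y_n + 2/7·y_{n+1}] ⇒ (1 − 2/7z)y_{n+1} = (1 + 5/7z)y_n
  Hence R(z) = (1 + 5/7z)/(1 − 2/7z).

Boundary: |R(x)|=1, x<0.
x=-0.4: |R|=0.6410
R=−1: 1+5/7x = −1+2/7x ⇒ -3/7x=2 ⇒ x=2/(-3/7)=-4.6667
Confirm numerically:
  x=-4.457: |R|=0.96048 <1
  x=-3.571: |R|=0.76757 <1
  x=-3.251: |R|=0.68545 <1
  x=-2.449: |R|=0.44083 <1
  x=-5.257: |R|=1.10112 >1
  x=-5.171: |R|=1.08724 >1
Interval (-4.6667, 0).

(-4.6667, 0).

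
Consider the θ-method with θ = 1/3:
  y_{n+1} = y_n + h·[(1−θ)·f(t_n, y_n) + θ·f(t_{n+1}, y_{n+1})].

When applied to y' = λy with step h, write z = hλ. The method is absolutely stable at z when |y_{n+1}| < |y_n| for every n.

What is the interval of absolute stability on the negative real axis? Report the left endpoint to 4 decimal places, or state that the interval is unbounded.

(-6.0000, 0).

On y'=λy, z=hλ:
  y_{n+1} = y_n + z·[2/3·y_n + 1/3·y_{n+1}] ⇒ (1 − 1/3z)y_{n+1} = (1 + 2/3z)y_n
  Hence R(z) = (1 + 2/3z)/(1 − 1/3z).

Boundary: |R(x)|=1, x<0.
x=-0.61: |R|=0.4931
R=−1: 1+2/3x = −1+1/3x ⇒ -1/3x=2 ⇒ x=2/(-1/3)=-6.0000
Confirm numerically:
  x=-5.869: |R|=0.98523 <1
  x=-3.734: |R|=0.66350 <1
  x=-3.629: |R|=0.64233 <1
  x=-2.435: |R|=0.34407 <1
  x=-6.343: |R|=1.03671 >1
  x=-6.136: |R|=1.01489 >1
  x=-6.037: |R|=1.00409 >1
Interval (-6.0000, 0).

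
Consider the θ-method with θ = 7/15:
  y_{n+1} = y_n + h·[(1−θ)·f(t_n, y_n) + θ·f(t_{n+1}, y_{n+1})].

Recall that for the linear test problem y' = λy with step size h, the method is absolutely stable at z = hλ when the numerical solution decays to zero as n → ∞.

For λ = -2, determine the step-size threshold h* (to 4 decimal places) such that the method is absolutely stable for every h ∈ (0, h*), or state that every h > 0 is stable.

On y'=λy, z=hλ:
  y_{n+1} = y_n + z·[8/15·y_n + 7/15·y_{n+1}] ⇒ (1 − 7/15z)y_{n+1} = (1 + 8/15z)y_n
  ⇒ R(z) = (1 + 8/15z)/(1 − 7/15z).

Need |R(x)|<1, x<0.
x=-1.6: |R|=0.0840
R=−1: 1+8/15x = −1+7/15x ⇒ -1/15x=2 ⇒ x=2/(-1/15)=-30.0000
Confirm numerically:
  x=-27.364: |R|=0.98724 <1
  x=-27.067: |R|=0.98566 <1
  x=-17.599: |R|=0.91026 <1
  x=-16.736: |R|=0.89963 <1
  x=-30.506: |R|=1.00221 >1
  x=-30.306: |R|=1.00135 >1
So |R|<1 on (-30.0000, 0).

(-30.0000,0); λ=-2 ⇒ h* = (30)/2 = 15.0000.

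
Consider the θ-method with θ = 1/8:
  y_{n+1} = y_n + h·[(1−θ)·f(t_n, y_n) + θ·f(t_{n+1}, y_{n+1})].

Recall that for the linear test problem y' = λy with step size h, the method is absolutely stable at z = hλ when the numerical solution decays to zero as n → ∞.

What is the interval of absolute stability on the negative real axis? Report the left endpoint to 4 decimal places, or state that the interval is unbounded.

(-2.6667, 0).

Test eqn y'=λy, z=hλ:
  y_{n+1} = y_n + z·[7/8·y_n + 1/8·y_{n+1}] ⇒ (1 − 1/8z)y_{n+1} = (1 + 7/8z)y_n
  so R(z) = (1 + 7/8z)/(1 − 1/8z).

Boundary: |R(x)|=1, x<0.
x=-0.63: |R|=0.4160
R=−1: 1+7/8x = −1+1/8x ⇒ -3/4x=2 ⇒ x=2/(-3/4)=-2.6667
Confirm numerically:
  x=-2.535: |R|=0.92501 <1
  x=-2.131: |R|=0.68276 <1
  x=-2.049: |R|=0.63121 <1
  x=-1.509: |R|=0.26953 <1
  x=-3.224: |R|=1.29793 >1
  x=-3.053: |R|=1.20972 >1
  x=-2.804: |R|=1.07627 >1
Stable set (-2.6667, 0).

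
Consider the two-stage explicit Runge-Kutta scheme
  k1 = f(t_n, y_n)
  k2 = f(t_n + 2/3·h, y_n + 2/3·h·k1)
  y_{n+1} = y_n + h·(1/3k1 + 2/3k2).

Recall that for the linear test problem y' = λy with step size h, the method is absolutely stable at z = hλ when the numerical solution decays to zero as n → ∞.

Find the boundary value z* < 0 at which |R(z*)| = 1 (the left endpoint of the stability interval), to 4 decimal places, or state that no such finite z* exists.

Test eqn y'=λy, z=hλ:
  k1=λy_n ⇒ h·k1=z·y_n;  k2=λ(1+2/3z)y_n ⇒ h·k2=z(1+2/3z)y_n
  y_{n+1}/y_n = 1 + 1/3z + 2/3z(1+2/3z) = 1 + z + 4/9z²
  Hence R(z) = 1 + z + 4/9z².

Need |R(x)|<1, x<0.
x=-0.61: |R|=0.5554
R=1: x+4/9x²=0 ⇒ x=−9/4=-2.2500; min R=1−1/(4·4/9)=0.4375>−1
Confirm numerically:
  x=-1.946: |R|=0.73707 <1
  x=-1.287: |R|=0.44916 <1
  x=-1.074: |R|=0.43866 <1
  x=-0.961: |R|=0.44945 <1
  x=-2.807: |R|=1.69489 >1
  x=-2.552: |R|=1.34254 >1
So |R|<1 on (-2.2500, 0).

left endpoint -2.2500.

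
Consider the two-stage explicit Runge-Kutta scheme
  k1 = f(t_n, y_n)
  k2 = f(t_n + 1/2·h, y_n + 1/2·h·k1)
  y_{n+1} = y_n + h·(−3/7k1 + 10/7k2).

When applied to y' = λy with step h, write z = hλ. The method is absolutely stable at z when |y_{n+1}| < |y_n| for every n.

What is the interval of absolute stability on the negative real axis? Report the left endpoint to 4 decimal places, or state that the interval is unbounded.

With y'=λy (z=hλ):
  k1=λy_n ⇒ h·k1=z·y_n;  k2=λ(1+1/2z)y_n ⇒ h·k2=z(1+1/2z)y_n
  y_{n+1}/y_n = 1 − 3/7z + 10/7z(1+1/2z) = 1 + z + 5/7z²
  R(z) = 1 + z + 5/7z².

Find x<0 with |R(x)|<1.
x=-0.82: |R|=0.6603
R=1: x+5/7x²=0 ⇒ x=−7/5=-1.4000; min R=1−1/(4·5/7)=0.6500>−1
Confirm numerically:
  x=-1.113: |R|=0.77184 <1
  x=-0.976: |R|=0.70441 <1
  x=-0.570: |R|=0.66207 <1
  x=-1.867: |R|=1.62278 >1
  x=-1.644: |R|=1.28653 >1
  x=-1.510: |R|=1.11864 >1
Interval (-1.4000, 0).

(-1.4000, 0).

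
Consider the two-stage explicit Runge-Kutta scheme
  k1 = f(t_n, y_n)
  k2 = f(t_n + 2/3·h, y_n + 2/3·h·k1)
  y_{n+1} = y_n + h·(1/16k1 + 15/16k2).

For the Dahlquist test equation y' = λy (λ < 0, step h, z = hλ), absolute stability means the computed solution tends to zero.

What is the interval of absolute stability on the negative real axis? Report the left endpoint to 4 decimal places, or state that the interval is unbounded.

Set f=λy, z=hλ:
  k1=λy_n ⇒ h·k1=z·y_n;  k2=λ(1+2/3z)y_n ⇒ h·k2=z(1+2/3z)y_n
  y_{n+1}/y_n = 1 + 1/16z + 15/16z(1+2/3z) = 1 + z + 5/8z²
  Hence R(z) = 1 + z + 5/8z².

Boundary: |R(x)|=1, x<0.
x=-1.23: |R|=0.7156
R=1: x+5/8x²=0 ⇒ x=−8/5=-1.6000; min R=1−1/(4·5/8)=0.6000>−1
Confirm numerically:
  x=-1.300: |R|=0.75625 <1
  x=-1.271: |R|=0.73865 <1
  x=-1.195: |R|=0.69752 <1
  x=-1.050: |R|=0.63906 <1
  x=-2.190: |R|=1.80756 >1
  x=-2.178: |R|=1.78680 >1
  x=-2.163: |R|=1.76111 >1
Interval (-1.6000, 0).

(-1.6000, 0).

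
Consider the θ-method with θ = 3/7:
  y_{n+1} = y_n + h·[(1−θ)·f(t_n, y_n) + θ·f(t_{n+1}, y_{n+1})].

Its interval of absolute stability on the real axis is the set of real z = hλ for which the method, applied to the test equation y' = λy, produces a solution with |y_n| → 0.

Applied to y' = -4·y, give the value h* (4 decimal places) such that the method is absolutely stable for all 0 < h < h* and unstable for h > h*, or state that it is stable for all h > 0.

(-14.0000,0); λ=-4 ⇒ h* = (14)/4 = 3.5000.

On y'=λy, z=hλ:
  y_{n+1} = y_n + z·[4/7·y_n + 3/7·y_{n+1}] ⇒ (1 − 3/7z)y_{n+1} = (1 + 4/7z)y_n
  R(z) = (1 + 4/7z)/(1 − 3/7z).

Boundary: |R(x)|=1, x<0.
x=-0.77: |R|=0.4211
R=−1: 1+4/7x = −1+3/7x ⇒ -1/7x=2 ⇒ x=2/(-1/7)=-14.0000
Confirm numerically:
  x=-11.102: |R|=0.92810 <1
  x=-9.856: |R|=0.88668 <1
  x=-7.885: |R|=0.80052 <1
  x=-5.667: |R|=0.65281 <1
  x=-14.472: |R|=1.00936 >1
  x=-14.304: |R|=1.00609 >1
  x=-14.194: |R|=1.00391 >1
Interval (-14.0000, 0).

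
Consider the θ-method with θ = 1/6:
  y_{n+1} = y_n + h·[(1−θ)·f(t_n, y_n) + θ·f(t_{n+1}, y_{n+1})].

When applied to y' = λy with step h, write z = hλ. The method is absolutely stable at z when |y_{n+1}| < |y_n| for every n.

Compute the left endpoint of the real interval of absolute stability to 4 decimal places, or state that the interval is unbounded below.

z* = -3.0000.

Test eqn y'=λy, z=hλ:
  y_{n+1} = y_n + z·[5/6·y_n + 1/6·y_{n+1}] ⇒ (1 − 1/6z)y_{n+1} = (1 + 5/6z)y_n
  R(z) = (1 + 5/6z)/(1 − 1/6z).

Solve |R(x)|<1 on ℝ⁻.
x=-1.41: |R|=0.1417
R=−1: 1+5/6x = −1+1/6x ⇒ -2/3x=2 ⇒ x=2/(-2/3)=-3.0000
Confirm numerically:
  x=-2.325: |R|=0.67568 <1
  x=-1.869: |R|=0.42509 <1
  x=-1.767: |R|=0.36501 <1
  x=-3.312: |R|=1.13402 >1
  x=-3.165: |R|=1.07201 >1
  x=-3.108: |R|=1.04743 >1
Stable set (-3.0000, 0).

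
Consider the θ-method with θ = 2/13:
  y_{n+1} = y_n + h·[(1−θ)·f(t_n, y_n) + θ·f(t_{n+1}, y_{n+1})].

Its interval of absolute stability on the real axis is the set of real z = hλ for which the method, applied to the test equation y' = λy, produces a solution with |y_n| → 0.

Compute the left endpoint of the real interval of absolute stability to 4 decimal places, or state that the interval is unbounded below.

left endpoint -2.8889.

On y'=λy, z=hλ:
  y_{n+1} = y_n + z·[11/13·y_n + 2/13·y_{n+1}] ⇒ (1 − 2/13z)y_{n+1} = (1 + 11/13z)y_n
  R(z) = (1 + 11/13z)/(1 − 2/13z).

Need |R(x)|<1, x<0.
x=-1.54: |R|=0.2450
R=−1: 1+11/13x = −1+2/13x ⇒ -9/13x=2 ⇒ x=2/(-9/13)=-2.8889
Confirm numerically:
  x=-2.720: |R|=0.91757 <1
  x=-1.792: |R|=0.40473 <1
  x=-1.335: |R|=0.10753 <1
  x=-1.156: |R|=0.01855 <1
  x=-3.387: |R|=1.22671 >1
  x=-3.314: |R|=1.19493 >1
  x=-3.245: |R|=1.16444 >1
Interval (-2.8889, 0).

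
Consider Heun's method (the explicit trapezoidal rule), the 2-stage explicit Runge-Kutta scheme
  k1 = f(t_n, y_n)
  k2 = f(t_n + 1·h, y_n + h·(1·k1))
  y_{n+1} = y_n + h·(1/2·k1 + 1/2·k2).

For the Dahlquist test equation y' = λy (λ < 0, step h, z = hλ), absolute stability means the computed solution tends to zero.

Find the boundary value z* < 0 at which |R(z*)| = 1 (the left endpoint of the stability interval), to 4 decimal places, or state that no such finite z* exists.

left endpoint -2.0000.

Test eqn y'=λy, z=hλ:
  order 2, 2-stage ⇒ R(z)=1+z+z^2/2
  (e.g. R(-0.47)=0.64045, |R|=0.64045)

Solve |R(x)|<1 on ℝ⁻.
x=-0.47: |R|=0.6404
|R(-2.02)|=1.0202 |R(-1.74)|=0.7738 |R(-1.35)|=0.5613
Bisect:
  x_lo=-2.3669 |R|=1.4342  x_hi=-0.2045 |R|=0.8164
  mid=-1.28572 |R|=0.54082 →hi
  mid=-1.82632 |R|=0.84140 →hi
  mid=-2.09662 |R|=1.10128 →lo
  mid=-1.96147 |R|=0.96221 →hi
  mid=-2.02904 |R|=1.02946 →lo
  mid=-1.99526 |R|=0.99527 →hi
  mid=-2.01215 |R|=1.01222 →lo
  mid=-2.00370 |R|=1.00371 →lo
  mid=-1.99948 |R|=0.99948 →hi
  ...
  [-2.00001,-1.99987] ⇒ x*=-2.0000
So |R|<1 on (-2.0000, 0).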